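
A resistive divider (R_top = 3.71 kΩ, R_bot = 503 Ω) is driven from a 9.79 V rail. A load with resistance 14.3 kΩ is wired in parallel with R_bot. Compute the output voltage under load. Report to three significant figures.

The load sits in parallel with R_bot: R_bot‖R_L = (503 × 14300) / (503 + 14300) = 485.9 Ω.
V_out = 9.79 × 485.9 / (3710 + 485.9) = 9.79 × 485.9/4196 = 1.13 V.
(Unloaded it would have been 1.17 V.)

V_out ≈ 1.13 V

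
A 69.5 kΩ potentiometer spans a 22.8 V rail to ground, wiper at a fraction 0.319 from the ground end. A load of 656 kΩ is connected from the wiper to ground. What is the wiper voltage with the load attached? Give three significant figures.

V ≈ 7.11 V

The wiper splits the pot into (1−α)R = 47.33 kΩ above and αR = 22.17 kΩ below.
Lower section ‖ load = 21.45 kΩ.
V_wiper = 22.8 × 21.45/(47.33 + 21.45) = 7.11 V.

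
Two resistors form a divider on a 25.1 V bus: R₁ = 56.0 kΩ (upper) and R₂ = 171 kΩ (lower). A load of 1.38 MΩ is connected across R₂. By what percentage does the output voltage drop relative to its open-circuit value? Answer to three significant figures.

2.97 %

The divider's output (Thévenin) resistance is R₁‖R₂ = 42.19 kΩ.
Fractional drop under load = R_th/(R_th + R_L) = 42.19 / (42.19 + 1380) = 0.02966.
So the output falls by 2.97 %.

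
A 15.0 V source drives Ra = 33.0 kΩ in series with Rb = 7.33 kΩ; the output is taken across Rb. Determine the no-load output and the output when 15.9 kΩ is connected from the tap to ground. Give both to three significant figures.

Open-circuit: V = 15.0 × 7.33/(33.0 + 7.33) = 2.73 V.
With the load, Rb becomes Rb‖R_L = 5.017 kΩ, so V = 15.0 × 5.017/38.02 = 1.98 V.

Unloaded: 2.73 V; loaded: 1.98 V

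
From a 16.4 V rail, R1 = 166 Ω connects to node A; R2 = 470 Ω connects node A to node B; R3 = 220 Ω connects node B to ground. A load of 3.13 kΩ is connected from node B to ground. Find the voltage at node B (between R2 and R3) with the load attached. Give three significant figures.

At node B, R3 is in parallel with the load: R3‖R_L = 205.6 Ω.
Below node A the resistance is R2 + (R3‖R_L) = 675.6 Ω, so V_A = 16.4 × 675.6/841.6 = 13.17 V.
Then V_B = V_A × (R3‖R_L)/(R2 + R3‖R_L) = 13.17 × 205.6/675.6 = 4.01 V.

V ≈ 4.01 V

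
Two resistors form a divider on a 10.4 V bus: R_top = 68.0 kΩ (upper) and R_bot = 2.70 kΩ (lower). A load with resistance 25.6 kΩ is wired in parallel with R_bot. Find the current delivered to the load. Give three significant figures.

I_L ≈ 0.0141 mA

R_bot‖R_L = 2.442 kΩ; V_out = 10.4 × 2.442/70.44 = 0.3606 V.
I_L = V_out / R_L = 0.3606 / 25.6 kΩ = 0.0141 mA.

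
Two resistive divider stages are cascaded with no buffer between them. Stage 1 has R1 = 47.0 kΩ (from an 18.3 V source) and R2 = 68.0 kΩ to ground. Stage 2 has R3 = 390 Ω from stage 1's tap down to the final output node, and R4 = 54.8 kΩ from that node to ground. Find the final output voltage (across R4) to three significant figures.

V_out ≈ 7.15 V

Stage 2 presents R3+R4 = 55190 Ω as a load on stage 1's tap.
Stage 1's lower leg becomes R2‖(R3+R4) = 30460 Ω, so V_mid = 18.3 × 30460/77460 = 7.197 V.
Stage 2 is itself unloaded: V_out = V_mid × R4/(R3+R4) = 7.197 × 54800/55190 = 7.15 V.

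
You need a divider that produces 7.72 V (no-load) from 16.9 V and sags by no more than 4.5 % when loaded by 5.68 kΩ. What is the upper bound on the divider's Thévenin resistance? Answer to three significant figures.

Loading drop = R_th/(R_th + R_L) ≤ 0.0450, so R_th ≤ R_L · ε/(1−ε) = 5.68 kΩ × 0.0450/0.9550 = 268 Ω.
(Any R1, R2 with R2/(R1+R2) = 0.457 and R1‖R2 ≤ 268 Ω will meet the spec.)

R_th ≤ 268 Ω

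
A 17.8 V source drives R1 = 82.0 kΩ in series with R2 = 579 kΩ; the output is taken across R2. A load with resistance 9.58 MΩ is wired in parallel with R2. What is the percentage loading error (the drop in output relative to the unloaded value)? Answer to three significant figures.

0.744 %

The divider's output (Thévenin) resistance is R1‖R2 = 71.83 kΩ.
Fractional drop under load = R_th/(R_th + R_L) = 71.83 / (71.83 + 9580) = 0.007442.
So the output falls by 0.744 %.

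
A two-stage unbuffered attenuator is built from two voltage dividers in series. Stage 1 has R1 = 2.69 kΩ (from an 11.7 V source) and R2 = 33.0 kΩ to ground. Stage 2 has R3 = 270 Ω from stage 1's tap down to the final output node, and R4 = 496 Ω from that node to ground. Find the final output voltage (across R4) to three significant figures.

Stage 2 presents R3+R4 = 766.0 Ω as a load on stage 1's tap.
Stage 1's lower leg becomes R2‖(R3+R4) = 748.6 Ω, so V_mid = 11.7 × 748.6/3439 = 2.547 V.
Stage 2 is itself unloaded: V_out = V_mid × R4/(R3+R4) = 2.547 × 496/766.0 = 1.65 V.

V_out ≈ 1.65 V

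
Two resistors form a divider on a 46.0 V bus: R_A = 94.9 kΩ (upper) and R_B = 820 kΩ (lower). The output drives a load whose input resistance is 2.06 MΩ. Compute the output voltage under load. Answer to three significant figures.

V_out ≈ 39.6 V

The load sits in parallel with R_B: R_B‖R_L = (820 × 2060) / (820 + 2060) = 586.5 kΩ.
V_out = 46.0 × 586.5 / (94.9 + 586.5) = 46.0 × 586.5/681.4 = 39.6 V.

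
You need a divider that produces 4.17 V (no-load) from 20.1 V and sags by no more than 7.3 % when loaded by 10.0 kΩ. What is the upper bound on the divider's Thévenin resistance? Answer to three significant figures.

R_th ≤ 787 Ω

Loading drop = R_th/(R_th + R_L) ≤ 0.0730, so R_th ≤ R_L · ε/(1−ε) = 10.0 kΩ × 0.0730/0.9270 = 787 Ω.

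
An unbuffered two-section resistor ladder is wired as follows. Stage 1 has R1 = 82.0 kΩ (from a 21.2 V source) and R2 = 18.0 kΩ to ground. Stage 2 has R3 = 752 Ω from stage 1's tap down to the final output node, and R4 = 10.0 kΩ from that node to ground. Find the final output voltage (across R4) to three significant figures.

Stage 2 presents R3+R4 = 10750 Ω as a load on stage 1's tap.
Stage 1's lower leg becomes R2‖(R3+R4) = 6731 Ω, so V_mid = 21.2 × 6731/88730 = 1.608 V.
Stage 2 is itself unloaded: V_out = V_mid × R4/(R3+R4) = 1.608 × 10000/10750 = 1.50 V.

V_out ≈ 1.50 V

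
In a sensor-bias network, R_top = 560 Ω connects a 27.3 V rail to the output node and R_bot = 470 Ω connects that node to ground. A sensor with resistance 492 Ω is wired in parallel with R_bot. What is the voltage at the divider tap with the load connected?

The load sits in parallel with R_bot: R_bot‖R_L = (470 × 492) / (470 + 492) = 240.4 Ω.
V_out = 27.3 × 240.4 / (560 + 240.4) = 27.3 × 240.4/800.4 = 8.20 V.

V_out ≈ 8.20 V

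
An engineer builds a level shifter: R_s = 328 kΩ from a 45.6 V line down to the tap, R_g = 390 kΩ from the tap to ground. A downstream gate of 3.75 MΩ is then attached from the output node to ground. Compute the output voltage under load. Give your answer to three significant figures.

The load sits in parallel with R_g: R_g‖R_L = (390 × 3750) / (390 + 3750) = 353.3 kΩ.
V_out = 45.6 × 353.3 / (328 + 353.3) = 45.6 × 353.3/681.3 = 23.6 V.
(Unloaded it would have been 24.8 V.)

V_out ≈ 23.6 V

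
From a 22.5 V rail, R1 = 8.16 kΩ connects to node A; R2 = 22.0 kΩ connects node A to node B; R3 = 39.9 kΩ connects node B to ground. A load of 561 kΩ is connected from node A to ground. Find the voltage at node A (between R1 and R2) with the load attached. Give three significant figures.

V ≈ 19.6 V

Below node A the series string R2+R3 = 61.90 kΩ sits in parallel with the 561 kΩ load: 55.75 kΩ.
V_A = 22.5 × 55.75/(8.16 + 55.75) = 19.6 V.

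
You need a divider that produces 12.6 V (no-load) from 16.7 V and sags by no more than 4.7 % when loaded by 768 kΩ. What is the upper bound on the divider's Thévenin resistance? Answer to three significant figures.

R_th ≤ 37.9 kΩ

Loading drop = R_th/(R_th + R_L) ≤ 0.0470, so R_th ≤ R_L · ε/(1−ε) = 768 kΩ × 0.0470/0.9530 = 37.9 kΩ.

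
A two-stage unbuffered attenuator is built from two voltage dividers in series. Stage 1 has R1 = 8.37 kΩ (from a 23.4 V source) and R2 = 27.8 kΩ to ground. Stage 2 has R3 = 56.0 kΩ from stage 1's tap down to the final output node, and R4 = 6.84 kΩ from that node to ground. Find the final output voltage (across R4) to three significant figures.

Stage 2 presents R3+R4 = 62.84 kΩ as a load on stage 1's tap.
Stage 1's lower leg becomes R2‖(R3+R4) = 19.27 kΩ, so V_mid = 23.4 × 19.27/27.64 = 16.31 V.
Stage 2 is itself unloaded: V_out = V_mid × R4/(R3+R4) = 16.31 × 6.84/62.84 = 1.78 V.

V_out ≈ 1.78 V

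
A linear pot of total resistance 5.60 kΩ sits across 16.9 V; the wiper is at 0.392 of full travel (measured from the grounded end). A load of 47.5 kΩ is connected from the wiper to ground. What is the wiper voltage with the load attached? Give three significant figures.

V ≈ 6.44 V

The wiper splits the pot into (1−α)R = 3.405 kΩ above and αR = 2.195 kΩ below.
Lower section ‖ load = 2.098 kΩ.
V_wiper = 16.9 × 2.098/(3.405 + 2.098) = 6.44 V.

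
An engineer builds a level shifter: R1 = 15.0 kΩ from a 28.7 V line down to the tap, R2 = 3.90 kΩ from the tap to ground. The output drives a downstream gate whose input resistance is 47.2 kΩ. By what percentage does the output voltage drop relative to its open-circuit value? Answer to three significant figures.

6.15 %

The divider's output (Thévenin) resistance is R1‖R2 = 3.095 kΩ.
Fractional drop under load = R_th/(R_th + R_L) = 3.095 / (3.095 + 47.2) = 0.06154.
So the output falls by 6.15 %.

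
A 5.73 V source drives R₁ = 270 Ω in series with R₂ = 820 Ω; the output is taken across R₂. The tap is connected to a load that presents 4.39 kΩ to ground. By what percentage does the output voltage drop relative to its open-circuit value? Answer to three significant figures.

The divider's output (Thévenin) resistance is R₁‖R₂ = 203.1 Ω.
Fractional drop under load = R_th/(R_th + R_L) = 203.1 / (203.1 + 4390) = 0.04422.
So the output falls by 4.42 %.

4.42 %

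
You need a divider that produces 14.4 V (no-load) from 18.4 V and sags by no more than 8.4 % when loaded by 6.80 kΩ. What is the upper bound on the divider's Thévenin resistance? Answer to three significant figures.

Loading drop = R_th/(R_th + R_L) ≤ 0.0840, so R_th ≤ R_L · ε/(1−ε) = 6.80 kΩ × 0.0840/0.9160 = 624 Ω.

R_th ≤ 624 Ω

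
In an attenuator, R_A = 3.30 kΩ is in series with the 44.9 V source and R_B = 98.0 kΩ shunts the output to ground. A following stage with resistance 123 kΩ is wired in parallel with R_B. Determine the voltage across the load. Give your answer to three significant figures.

The load sits in parallel with R_B: R_B‖R_L = (98.0 × 123) / (98.0 + 123) = 54.54 kΩ.
V_out = 44.9 × 54.54 / (3.30 + 54.54) = 44.9 × 54.54/57.84 = 42.3 V.

V_out ≈ 42.3 V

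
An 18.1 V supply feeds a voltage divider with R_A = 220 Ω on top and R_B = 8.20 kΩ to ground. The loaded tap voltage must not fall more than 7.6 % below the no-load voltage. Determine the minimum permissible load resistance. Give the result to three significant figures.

Output resistance R_th = R_A‖R_B = (220 × 8200)/8420 = 214.3 Ω.
The fractional drop is R_th/(R_th + R_L); requiring this ≤ 0.0760 gives R_L ≥ R_th(1/0.0760 − 1) = 214.3 × 12.16 = 2.60 kΩ.

R_L(min) ≈ 2.60 kΩ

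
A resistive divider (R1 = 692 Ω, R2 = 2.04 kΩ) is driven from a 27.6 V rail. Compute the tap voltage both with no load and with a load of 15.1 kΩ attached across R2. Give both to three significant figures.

Open-circuit: V = 27.6 × 2040/(692 + 2040) = 20.6 V.
With the load, R2 becomes R2‖R_L = 1797 Ω, so V = 27.6 × 1797/2489 = 19.9 V.

Unloaded: 20.6 V; loaded: 19.9 V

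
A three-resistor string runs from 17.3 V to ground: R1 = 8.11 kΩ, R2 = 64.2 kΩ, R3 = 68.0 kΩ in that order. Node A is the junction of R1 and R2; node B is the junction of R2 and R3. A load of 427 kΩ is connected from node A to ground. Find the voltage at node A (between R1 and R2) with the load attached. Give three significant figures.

V ≈ 16.0 V

Below node A the series string R2+R3 = 132.2 kΩ sits in parallel with the 427 kΩ load: 100.9 kΩ.
V_A = 17.3 × 100.9/(8.11 + 100.9) = 16.0 V.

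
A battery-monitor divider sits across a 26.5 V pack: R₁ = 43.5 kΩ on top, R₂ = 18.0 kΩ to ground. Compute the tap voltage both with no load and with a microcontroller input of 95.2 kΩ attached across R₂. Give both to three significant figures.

Open-circuit: V = 26.5 × 18.0/(43.5 + 18.0) = 7.76 V.
With the load, R₂ becomes R₂‖R_L = 15.14 kΩ, so V = 26.5 × 15.14/58.64 = 6.84 V.

Unloaded: 7.76 V; loaded: 6.84 V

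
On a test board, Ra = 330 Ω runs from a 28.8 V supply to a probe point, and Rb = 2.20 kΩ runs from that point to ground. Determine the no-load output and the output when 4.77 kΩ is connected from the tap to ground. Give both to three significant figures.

Unloaded: 25.0 V; loaded: 23.6 V

Open-circuit: V = 28.8 × 2200/(330 + 2200) = 25.0 V.
With the load, Rb becomes Rb‖R_L = 1506 Ω, so V = 28.8 × 1506/1836 = 23.6 V.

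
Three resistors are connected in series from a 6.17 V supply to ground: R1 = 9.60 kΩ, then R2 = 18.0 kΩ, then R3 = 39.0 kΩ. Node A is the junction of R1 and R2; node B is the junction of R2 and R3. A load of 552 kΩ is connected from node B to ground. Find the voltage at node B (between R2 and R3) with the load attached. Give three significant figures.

At node B, R3 is in parallel with the load: R3‖R_L = 36.43 kΩ.
Below node A the resistance is R2 + (R3‖R_L) = 54.43 kΩ, so V_A = 6.17 × 54.43/64.03 = 5.245 V.
Then V_B = V_A × (R3‖R_L)/(R2 + R3‖R_L) = 5.245 × 36.43/54.43 = 3.51 V.

V ≈ 3.51 V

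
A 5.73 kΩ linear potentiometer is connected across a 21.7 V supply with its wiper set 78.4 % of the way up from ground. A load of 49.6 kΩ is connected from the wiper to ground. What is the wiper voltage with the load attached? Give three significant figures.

V ≈ 16.7 V

The wiper splits the pot into (1−α)R = 1.238 kΩ above and αR = 4.492 kΩ below.
Lower section ‖ load = 4.119 kΩ.
V_wiper = 21.7 × 4.119/(1.238 + 4.119) = 16.7 V.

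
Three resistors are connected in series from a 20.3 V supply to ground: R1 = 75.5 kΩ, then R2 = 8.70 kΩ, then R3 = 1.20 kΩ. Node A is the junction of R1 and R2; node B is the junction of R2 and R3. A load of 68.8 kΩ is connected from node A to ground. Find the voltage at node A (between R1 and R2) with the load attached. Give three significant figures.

Below node A the series string R2+R3 = 9.900 kΩ sits in parallel with the 68.8 kΩ load: 8.655 kΩ.
V_A = 20.3 × 8.655/(75.5 + 8.655) = 2.09 V.

V ≈ 2.09 V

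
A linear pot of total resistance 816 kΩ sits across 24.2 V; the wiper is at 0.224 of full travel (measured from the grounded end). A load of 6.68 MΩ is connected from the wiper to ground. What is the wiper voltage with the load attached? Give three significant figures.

V ≈ 5.31 V

The wiper splits the pot into (1−α)R = 633.2 kΩ above and αR = 182.8 kΩ below.
Lower section ‖ load = 177.9 kΩ.
V_wiper = 24.2 × 177.9/(633.2 + 177.9) = 5.31 V.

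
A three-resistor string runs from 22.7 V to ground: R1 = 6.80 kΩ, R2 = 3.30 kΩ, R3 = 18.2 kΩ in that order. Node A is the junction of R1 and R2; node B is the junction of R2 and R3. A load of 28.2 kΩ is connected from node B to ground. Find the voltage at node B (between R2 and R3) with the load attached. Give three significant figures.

At node B, R3 is in parallel with the load: R3‖R_L = 11.06 kΩ.
Below node A the resistance is R2 + (R3‖R_L) = 14.36 kΩ, so V_A = 22.7 × 14.36/21.16 = 15.41 V.
Then V_B = V_A × (R3‖R_L)/(R2 + R3‖R_L) = 15.41 × 11.06/14.36 = 11.9 V.

V ≈ 11.9 V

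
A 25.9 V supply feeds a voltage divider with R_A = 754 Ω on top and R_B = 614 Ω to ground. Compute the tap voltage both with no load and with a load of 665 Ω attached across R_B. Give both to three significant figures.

Open-circuit: V = 25.9 × 614/(754 + 614) = 11.6 V.
With the load, R_B becomes R_B‖R_L = 319.2 Ω, so V = 25.9 × 319.2/1073 = 7.70 V.

Unloaded: 11.6 V; loaded: 7.70 V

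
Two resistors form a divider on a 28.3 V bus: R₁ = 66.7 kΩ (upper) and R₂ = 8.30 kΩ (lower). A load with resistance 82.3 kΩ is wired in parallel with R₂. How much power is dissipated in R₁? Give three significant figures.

Total resistance from the source is R₁ + (R₂‖R_L) = 74.24 kΩ, so I = 28.3/74.24 kΩ = 0.3812 mA.
P = I²·R₁ = (0.3812 mA)² × 66.7 kΩ = 9.69 mW.

P ≈ 9.69 mW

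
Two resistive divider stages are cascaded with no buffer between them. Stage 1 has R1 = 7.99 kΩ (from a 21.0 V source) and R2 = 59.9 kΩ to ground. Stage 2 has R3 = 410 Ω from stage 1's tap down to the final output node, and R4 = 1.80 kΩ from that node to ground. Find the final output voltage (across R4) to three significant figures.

Stage 2 presents R3+R4 = 2210 Ω as a load on stage 1's tap.
Stage 1's lower leg becomes R2‖(R3+R4) = 2131 Ω, so V_mid = 21.0 × 2131/10120 = 4.422 V.
Stage 2 is itself unloaded: V_out = V_mid × R4/(R3+R4) = 4.422 × 1800/2210 = 3.60 V.

V_out ≈ 3.60 V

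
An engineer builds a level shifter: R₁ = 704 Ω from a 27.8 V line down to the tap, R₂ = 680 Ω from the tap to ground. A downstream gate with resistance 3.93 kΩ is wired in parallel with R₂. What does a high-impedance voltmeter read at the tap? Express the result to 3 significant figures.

The load sits in parallel with R₂: R₂‖R_L = (680 × 3930) / (680 + 3930) = 579.7 Ω.
V_out = 27.8 × 579.7 / (704 + 579.7) = 27.8 × 579.7/1284 = 12.6 V.

V_out ≈ 12.6 V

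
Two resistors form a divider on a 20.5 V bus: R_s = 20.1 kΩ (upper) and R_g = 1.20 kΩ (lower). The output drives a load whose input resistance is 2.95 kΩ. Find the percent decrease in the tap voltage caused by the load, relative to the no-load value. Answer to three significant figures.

27.7 %

The divider's output (Thévenin) resistance is R_s‖R_g = 1.132 kΩ.
Fractional drop under load = R_th/(R_th + R_L) = 1.132 / (1.132 + 2.95) = 0.2774.
So the output falls by 27.7 %.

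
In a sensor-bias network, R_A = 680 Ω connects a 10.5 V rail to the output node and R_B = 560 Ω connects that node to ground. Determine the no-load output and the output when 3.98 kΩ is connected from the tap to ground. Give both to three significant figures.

Unloaded: 4.74 V; loaded: 4.40 V

Open-circuit: V = 10.5 × 560/(680 + 560) = 4.74 V.
With the load, R_B becomes R_B‖R_L = 490.9 Ω, so V = 10.5 × 490.9/1171 = 4.40 V.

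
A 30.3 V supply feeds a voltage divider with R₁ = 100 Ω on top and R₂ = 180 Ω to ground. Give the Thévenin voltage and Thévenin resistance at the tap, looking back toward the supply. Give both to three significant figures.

V_th is the open-circuit tap voltage: 30.3 × 180/(100 + 180) = 19.5 V.
With the supply zeroed, R₁ and R₂ appear in parallel from the tap: R_th = R₁‖R₂ = (100 × 180)/280.0 = 64.3 Ω.

V_th = 19.5 V, R_th = 64.3 Ω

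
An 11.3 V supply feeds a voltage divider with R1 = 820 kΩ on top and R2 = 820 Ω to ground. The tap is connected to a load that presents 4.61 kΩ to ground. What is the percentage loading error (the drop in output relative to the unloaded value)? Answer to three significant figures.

The divider's output (Thévenin) resistance is R1‖R2 = 819.2 Ω.
Fractional drop under load = R_th/(R_th + R_L) = 819.2 / (819.2 + 4610) = 0.1509.
So the output falls by 15.1 %.

15.1 %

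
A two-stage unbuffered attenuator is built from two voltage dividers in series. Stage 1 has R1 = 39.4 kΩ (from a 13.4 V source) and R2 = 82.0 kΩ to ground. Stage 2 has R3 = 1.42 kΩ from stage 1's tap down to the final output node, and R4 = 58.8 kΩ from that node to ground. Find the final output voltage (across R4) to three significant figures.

Stage 2 presents R3+R4 = 60.22 kΩ as a load on stage 1's tap.
Stage 1's lower leg becomes R2‖(R3+R4) = 34.72 kΩ, so V_mid = 13.4 × 34.72/74.12 = 6.277 V.
Stage 2 is itself unloaded: V_out = V_mid × R4/(R3+R4) = 6.277 × 58.8/60.22 = 6.13 V.

V_out ≈ 6.13 V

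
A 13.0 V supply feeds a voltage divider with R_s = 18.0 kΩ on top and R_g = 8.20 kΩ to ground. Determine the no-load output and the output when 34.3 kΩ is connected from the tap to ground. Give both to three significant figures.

Open-circuit: V = 13.0 × 8.20/(18.0 + 8.20) = 4.07 V.
With the load, R_g becomes R_g‖R_L = 6.618 kΩ, so V = 13.0 × 6.618/24.62 = 3.49 V.

Unloaded: 4.07 V; loaded: 3.49 V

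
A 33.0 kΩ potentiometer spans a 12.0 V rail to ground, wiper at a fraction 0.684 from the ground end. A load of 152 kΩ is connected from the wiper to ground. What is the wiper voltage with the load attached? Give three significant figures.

The wiper splits the pot into (1−α)R = 10.43 kΩ above and αR = 22.57 kΩ below.
Lower section ‖ load = 19.65 kΩ.
V_wiper = 12.0 × 19.65/(10.43 + 19.65) = 7.84 V.

V ≈ 7.84 V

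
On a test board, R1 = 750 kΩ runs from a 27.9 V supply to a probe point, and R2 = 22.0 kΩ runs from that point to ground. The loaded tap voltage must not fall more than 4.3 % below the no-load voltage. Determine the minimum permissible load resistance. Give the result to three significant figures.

R_L(min) ≈ 476 kΩ

Output resistance R_th = R1‖R2 = (750 × 22.0)/772.0 = 21.37 kΩ.
The fractional drop is R_th/(R_th + R_L); requiring this ≤ 0.0430 gives R_L ≥ R_th(1/0.0430 − 1) = 21.37 × 22.26 = 476 kΩ.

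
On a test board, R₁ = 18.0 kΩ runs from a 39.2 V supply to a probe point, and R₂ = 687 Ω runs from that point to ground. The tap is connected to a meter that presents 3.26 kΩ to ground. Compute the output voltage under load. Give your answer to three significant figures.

The load sits in parallel with R₂: R₂‖R_L = (687 × 3260) / (687 + 3260) = 567.4 Ω.
V_out = 39.2 × 567.4 / (18000 + 567.4) = 39.2 × 567.4/18570 = 1.20 V.

V_out ≈ 1.20 V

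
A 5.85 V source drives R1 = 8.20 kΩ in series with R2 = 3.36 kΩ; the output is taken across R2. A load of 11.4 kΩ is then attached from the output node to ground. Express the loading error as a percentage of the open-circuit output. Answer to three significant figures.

17.3 %

The divider's output (Thévenin) resistance is R1‖R2 = 2.383 kΩ.
Fractional drop under load = R_th/(R_th + R_L) = 2.383 / (2.383 + 11.4) = 0.1729.
So the output falls by 17.3 %.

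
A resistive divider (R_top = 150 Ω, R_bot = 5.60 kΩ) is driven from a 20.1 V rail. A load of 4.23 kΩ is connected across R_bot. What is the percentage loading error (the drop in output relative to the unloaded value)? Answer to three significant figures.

The divider's output (Thévenin) resistance is R_top‖R_bot = 146.1 Ω.
Fractional drop under load = R_th/(R_th + R_L) = 146.1 / (146.1 + 4230) = 0.03338.
So the output falls by 3.34 %.

3.34 %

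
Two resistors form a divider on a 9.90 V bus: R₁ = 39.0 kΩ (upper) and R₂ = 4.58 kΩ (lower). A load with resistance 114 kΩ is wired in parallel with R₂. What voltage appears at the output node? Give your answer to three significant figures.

The load sits in parallel with R₂: R₂‖R_L = (4.58 × 114) / (4.58 + 114) = 4.403 kΩ.
V_out = 9.90 × 4.403 / (39.0 + 4.403) = 9.90 × 4.403/43.40 = 1.00 V.

V_out ≈ 1.00 V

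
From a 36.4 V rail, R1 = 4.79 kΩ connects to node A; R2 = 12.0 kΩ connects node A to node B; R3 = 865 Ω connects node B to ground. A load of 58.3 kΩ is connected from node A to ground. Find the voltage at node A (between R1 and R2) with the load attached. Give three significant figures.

V ≈ 25.0 V

Below node A the series string R2+R3 = 12860 Ω sits in parallel with the 58300 Ω load: 10540 Ω.
V_A = 36.4 × 10540/(4790 + 10540) = 25.0 V.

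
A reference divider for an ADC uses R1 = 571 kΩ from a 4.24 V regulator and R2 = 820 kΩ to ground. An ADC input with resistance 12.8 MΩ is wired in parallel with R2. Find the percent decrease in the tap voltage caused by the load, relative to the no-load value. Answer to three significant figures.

2.56 %

The divider's output (Thévenin) resistance is R1‖R2 = 336.6 kΩ.
Fractional drop under load = R_th/(R_th + R_L) = 336.6 / (336.6 + 12800) = 0.02562.
So the output falls by 2.56 %.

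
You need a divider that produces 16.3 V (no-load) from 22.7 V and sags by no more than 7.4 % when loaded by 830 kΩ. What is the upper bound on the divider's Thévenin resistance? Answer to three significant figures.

Loading drop = R_th/(R_th + R_L) ≤ 0.0740, so R_th ≤ R_L · ε/(1−ε) = 830 kΩ × 0.0740/0.9260 = 66.3 kΩ.
(Any R1, R2 with R2/(R1+R2) = 0.718 and R1‖R2 ≤ 66.3 kΩ will meet the spec.)

R_th ≤ 66.3 kΩ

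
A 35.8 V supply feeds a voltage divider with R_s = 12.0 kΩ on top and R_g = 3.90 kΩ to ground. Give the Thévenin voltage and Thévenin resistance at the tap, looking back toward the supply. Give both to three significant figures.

V_th = 8.78 V, R_th = 2.94 kΩ

V_th is the open-circuit tap voltage: 35.8 × 3.90/(12.0 + 3.90) = 8.78 V.
With the supply zeroed, R_s and R_g appear in parallel from the tap: R_th = R_s‖R_g = (12.0 × 3.90)/15.90 = 2.94 kΩ.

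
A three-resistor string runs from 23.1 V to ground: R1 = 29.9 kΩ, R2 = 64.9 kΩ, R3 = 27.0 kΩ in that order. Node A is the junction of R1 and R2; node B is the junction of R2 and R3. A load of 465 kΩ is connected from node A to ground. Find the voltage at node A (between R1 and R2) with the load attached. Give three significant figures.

Below node A the series string R2+R3 = 91.90 kΩ sits in parallel with the 465 kΩ load: 76.73 kΩ.
V_A = 23.1 × 76.73/(29.9 + 76.73) = 16.6 V.

V ≈ 16.6 V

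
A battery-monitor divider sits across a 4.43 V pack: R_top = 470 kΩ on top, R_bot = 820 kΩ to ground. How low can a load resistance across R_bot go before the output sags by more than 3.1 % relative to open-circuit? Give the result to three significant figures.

R_L(min) ≈ 9.34 MΩ

Output resistance R_th = R_top‖R_bot = (470 × 820)/1290 = 298.8 kΩ.
The fractional drop is R_th/(R_th + R_L); requiring this ≤ 0.0310 gives R_L ≥ R_th(1/0.0310 − 1) = 298.8 × 31.26 = 9.34 MΩ.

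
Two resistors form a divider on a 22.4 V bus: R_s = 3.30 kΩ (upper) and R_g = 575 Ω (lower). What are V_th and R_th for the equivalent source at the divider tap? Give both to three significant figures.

V_th = 3.32 V, R_th = 490 Ω

V_th is the open-circuit tap voltage: 22.4 × 575/(3300 + 575) = 3.32 V.
With the supply zeroed, R_s and R_g appear in parallel from the tap: R_th = R_s‖R_g = (3300 × 575)/3875 = 490 Ω.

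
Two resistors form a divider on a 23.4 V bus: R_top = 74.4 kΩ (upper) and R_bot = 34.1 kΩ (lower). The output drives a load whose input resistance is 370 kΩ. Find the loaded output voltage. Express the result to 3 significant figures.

The load sits in parallel with R_bot: R_bot‖R_L = (34.1 × 370) / (34.1 + 370) = 31.22 kΩ.
V_out = 23.4 × 31.22 / (74.4 + 31.22) = 23.4 × 31.22/105.6 = 6.92 V.

V_out ≈ 6.92 V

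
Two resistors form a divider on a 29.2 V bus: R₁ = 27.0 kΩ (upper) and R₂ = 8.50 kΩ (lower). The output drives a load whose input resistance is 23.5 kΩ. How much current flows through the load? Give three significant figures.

I_L ≈ 0.233 mA

R₂‖R_L = 6.242 kΩ; V_out = 29.2 × 6.242/33.24 = 5.483 V.
I_L = V_out / R_L = 5.483 / 23.5 kΩ = 0.233 mA.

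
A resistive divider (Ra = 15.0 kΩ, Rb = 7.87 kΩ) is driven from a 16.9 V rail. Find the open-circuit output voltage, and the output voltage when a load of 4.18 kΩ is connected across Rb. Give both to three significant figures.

Open-circuit: V = 16.9 × 7.87/(15.0 + 7.87) = 5.82 V.
With the load, Rb becomes Rb‖R_L = 2.730 kΩ, so V = 16.9 × 2.730/17.73 = 2.60 V.

Unloaded: 5.82 V; loaded: 2.60 V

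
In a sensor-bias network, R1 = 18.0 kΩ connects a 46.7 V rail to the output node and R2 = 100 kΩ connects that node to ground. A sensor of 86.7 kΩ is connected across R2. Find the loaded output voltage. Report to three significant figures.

V_out ≈ 33.7 V

The load sits in parallel with R2: R2‖R_L = (100 × 86.7) / (100 + 86.7) = 46.44 kΩ.
V_out = 46.7 × 46.44 / (18.0 + 46.44) = 46.7 × 46.44/64.44 = 33.7 V.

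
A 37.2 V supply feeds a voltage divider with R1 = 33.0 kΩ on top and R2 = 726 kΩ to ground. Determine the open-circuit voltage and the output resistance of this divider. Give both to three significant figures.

V_th is the open-circuit tap voltage: 37.2 × 726/(33.0 + 726) = 35.6 V.
With the supply zeroed, R1 and R2 appear in parallel from the tap: R_th = R1‖R2 = (33.0 × 726)/759.0 = 31.6 kΩ.

V_th = 35.6 V, R_th = 31.6 kΩ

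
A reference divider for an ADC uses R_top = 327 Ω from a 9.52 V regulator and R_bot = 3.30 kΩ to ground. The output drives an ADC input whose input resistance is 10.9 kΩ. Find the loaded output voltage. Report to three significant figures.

The load sits in parallel with R_bot: R_bot‖R_L = (3300 × 10900) / (3300 + 10900) = 2533 Ω.
V_out = 9.52 × 2533 / (327 + 2533) = 9.52 × 2533/2860 = 8.43 V.

V_out ≈ 8.43 V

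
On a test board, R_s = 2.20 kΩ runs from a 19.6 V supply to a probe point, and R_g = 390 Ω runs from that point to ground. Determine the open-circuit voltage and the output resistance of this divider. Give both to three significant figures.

V_th = 2.95 V, R_th = 331 Ω

V_th is the open-circuit tap voltage: 19.6 × 390/(2200 + 390) = 2.95 V.
With the supply zeroed, R_s and R_g appear in parallel from the tap: R_th = R_s‖R_g = (2200 × 390)/2590 = 331 Ω.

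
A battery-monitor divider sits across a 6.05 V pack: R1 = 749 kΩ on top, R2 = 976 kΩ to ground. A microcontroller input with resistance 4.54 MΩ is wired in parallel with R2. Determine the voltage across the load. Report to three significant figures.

V_out ≈ 3.13 V

The load sits in parallel with R2: R2‖R_L = (976 × 4540) / (976 + 4540) = 803.3 kΩ.
V_out = 6.05 × 803.3 / (749 + 803.3) = 6.05 × 803.3/1552 = 3.13 V.
(Unloaded it would have been 3.42 V.)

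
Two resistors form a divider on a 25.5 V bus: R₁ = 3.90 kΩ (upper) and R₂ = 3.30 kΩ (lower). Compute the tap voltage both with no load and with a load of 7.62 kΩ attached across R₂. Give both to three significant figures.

Unloaded: 11.7 V; loaded: 9.47 V

Open-circuit: V = 25.5 × 3.30/(3.90 + 3.30) = 11.7 V.
With the load, R₂ becomes R₂‖R_L = 2.303 kΩ, so V = 25.5 × 2.303/6.203 = 9.47 V.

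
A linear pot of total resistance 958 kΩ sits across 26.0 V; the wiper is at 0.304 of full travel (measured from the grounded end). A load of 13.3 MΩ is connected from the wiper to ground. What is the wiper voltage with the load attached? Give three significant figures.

The wiper splits the pot into (1−α)R = 666.8 kΩ above and αR = 291.2 kΩ below.
Lower section ‖ load = 285.0 kΩ.
V_wiper = 26.0 × 285.0/(666.8 + 285.0) = 7.79 V.

V ≈ 7.79 V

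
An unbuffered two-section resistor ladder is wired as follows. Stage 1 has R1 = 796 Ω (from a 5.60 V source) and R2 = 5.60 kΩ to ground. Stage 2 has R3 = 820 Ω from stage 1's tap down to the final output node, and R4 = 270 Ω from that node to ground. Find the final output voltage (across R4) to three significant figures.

V_out ≈ 0.741 V

Stage 2 presents R3+R4 = 1090 Ω as a load on stage 1's tap.
Stage 1's lower leg becomes R2‖(R3+R4) = 912.4 Ω, so V_mid = 5.60 × 912.4/1708 = 2.991 V.
Stage 2 is itself unloaded: V_out = V_mid × R4/(R3+R4) = 2.991 × 270/1090 = 0.741 V.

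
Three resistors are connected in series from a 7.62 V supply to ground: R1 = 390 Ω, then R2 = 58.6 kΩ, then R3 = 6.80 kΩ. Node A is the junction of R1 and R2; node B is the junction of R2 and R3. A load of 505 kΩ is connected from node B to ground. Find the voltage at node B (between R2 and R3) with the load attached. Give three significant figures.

At node B, R3 is in parallel with the load: R3‖R_L = 6710 Ω.
Below node A the resistance is R2 + (R3‖R_L) = 65310 Ω, so V_A = 7.62 × 65310/65700 = 7.575 V.
Then V_B = V_A × (R3‖R_L)/(R2 + R3‖R_L) = 7.575 × 6710/65310 = 0.778 V.

V ≈ 0.778 V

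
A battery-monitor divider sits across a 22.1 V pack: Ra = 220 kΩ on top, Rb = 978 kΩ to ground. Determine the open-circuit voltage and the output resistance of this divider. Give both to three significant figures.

V_th = 18.0 V, R_th = 180 kΩ

V_th is the open-circuit tap voltage: 22.1 × 978/(220 + 978) = 18.0 V.
With the supply zeroed, Ra and Rb appear in parallel from the tap: R_th = Ra‖Rb = (220 × 978)/1198 = 180 kΩ.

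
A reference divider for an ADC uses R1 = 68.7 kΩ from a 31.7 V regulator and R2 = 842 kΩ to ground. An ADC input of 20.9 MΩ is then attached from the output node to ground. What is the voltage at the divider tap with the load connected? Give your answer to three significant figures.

The load sits in parallel with R2: R2‖R_L = (842 × 20900) / (842 + 20900) = 809.4 kΩ.
V_out = 31.7 × 809.4 / (68.7 + 809.4) = 31.7 × 809.4/878.1 = 29.2 V.

V_out ≈ 29.2 V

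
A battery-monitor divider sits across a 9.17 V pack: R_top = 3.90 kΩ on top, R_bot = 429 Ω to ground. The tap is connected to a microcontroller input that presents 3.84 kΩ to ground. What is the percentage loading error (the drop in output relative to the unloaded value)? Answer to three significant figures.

The divider's output (Thévenin) resistance is R_top‖R_bot = 386.5 Ω.
Fractional drop under load = R_th/(R_th + R_L) = 386.5 / (386.5 + 3840) = 0.09144.
So the output falls by 9.14 %.

9.14 %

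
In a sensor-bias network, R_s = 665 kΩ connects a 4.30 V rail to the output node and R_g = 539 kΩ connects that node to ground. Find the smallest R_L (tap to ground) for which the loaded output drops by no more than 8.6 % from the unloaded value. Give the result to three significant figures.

Output resistance R_th = R_s‖R_g = (665 × 539)/1204 = 297.7 kΩ.
The fractional drop is R_th/(R_th + R_L); requiring this ≤ 0.0860 gives R_L ≥ R_th(1/0.0860 − 1) = 297.7 × 10.63 = 3.16 MΩ.

R_L(min) ≈ 3.16 MΩ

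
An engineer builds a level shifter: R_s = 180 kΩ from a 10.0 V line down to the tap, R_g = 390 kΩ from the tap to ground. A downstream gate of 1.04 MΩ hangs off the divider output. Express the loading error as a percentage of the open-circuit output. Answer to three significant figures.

The divider's output (Thévenin) resistance is R_s‖R_g = 123.2 kΩ.
Fractional drop under load = R_th/(R_th + R_L) = 123.2 / (123.2 + 1040) = 0.1059.
So the output falls by 10.6 %.

10.6 %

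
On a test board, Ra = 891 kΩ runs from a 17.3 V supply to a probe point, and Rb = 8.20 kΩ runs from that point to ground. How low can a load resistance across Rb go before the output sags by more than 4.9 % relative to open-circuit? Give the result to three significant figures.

Output resistance R_th = Ra‖Rb = (891 × 8.20)/899.2 = 8.125 kΩ.
The fractional drop is R_th/(R_th + R_L); requiring this ≤ 0.0490 gives R_L ≥ R_th(1/0.0490 − 1) = 8.125 × 19.41 = 158 kΩ.

R_L(min) ≈ 158 kΩ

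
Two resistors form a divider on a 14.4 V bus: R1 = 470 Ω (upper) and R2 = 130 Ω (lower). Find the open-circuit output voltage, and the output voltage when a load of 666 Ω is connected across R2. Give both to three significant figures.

Open-circuit: V = 14.4 × 130/(470 + 130) = 3.12 V.
With the load, R2 becomes R2‖R_L = 108.8 Ω, so V = 14.4 × 108.8/578.8 = 2.71 V.

Unloaded: 3.12 V; loaded: 2.71 V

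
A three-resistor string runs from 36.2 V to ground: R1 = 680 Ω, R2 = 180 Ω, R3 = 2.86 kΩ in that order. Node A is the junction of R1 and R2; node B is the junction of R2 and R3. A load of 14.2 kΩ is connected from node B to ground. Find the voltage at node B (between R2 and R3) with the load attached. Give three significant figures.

V ≈ 26.6 V

At node B, R3 is in parallel with the load: R3‖R_L = 2381 Ω.
Below node A the resistance is R2 + (R3‖R_L) = 2561 Ω, so V_A = 36.2 × 2561/3241 = 28.60 V.
Then V_B = V_A × (R3‖R_L)/(R2 + R3‖R_L) = 28.60 × 2381/2561 = 26.6 V.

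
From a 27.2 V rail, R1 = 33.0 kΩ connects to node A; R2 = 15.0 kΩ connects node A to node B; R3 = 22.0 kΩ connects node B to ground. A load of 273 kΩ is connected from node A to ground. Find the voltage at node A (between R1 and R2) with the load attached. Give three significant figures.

Below node A the series string R2+R3 = 37.00 kΩ sits in parallel with the 273 kΩ load: 32.58 kΩ.
V_A = 27.2 × 32.58/(33.0 + 32.58) = 13.5 V.

V ≈ 13.5 V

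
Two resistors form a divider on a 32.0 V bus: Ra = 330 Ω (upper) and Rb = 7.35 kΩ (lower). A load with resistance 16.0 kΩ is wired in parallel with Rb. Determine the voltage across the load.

The load sits in parallel with Rb: Rb‖R_L = (7350 × 16000) / (7350 + 16000) = 5036 Ω.
V_out = 32.0 × 5036 / (330 + 5036) = 32.0 × 5036/5366 = 30.0 V.
(Unloaded it would have been 30.6 V.)

V_out ≈ 30.0 V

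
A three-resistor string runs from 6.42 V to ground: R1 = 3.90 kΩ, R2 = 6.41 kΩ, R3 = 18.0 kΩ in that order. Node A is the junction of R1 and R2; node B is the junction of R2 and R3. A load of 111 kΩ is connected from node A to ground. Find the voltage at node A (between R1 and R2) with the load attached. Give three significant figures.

Below node A the series string R2+R3 = 24.41 kΩ sits in parallel with the 111 kΩ load: 20.01 kΩ.
V_A = 6.42 × 20.01/(3.90 + 20.01) = 5.37 V.

V ≈ 5.37 V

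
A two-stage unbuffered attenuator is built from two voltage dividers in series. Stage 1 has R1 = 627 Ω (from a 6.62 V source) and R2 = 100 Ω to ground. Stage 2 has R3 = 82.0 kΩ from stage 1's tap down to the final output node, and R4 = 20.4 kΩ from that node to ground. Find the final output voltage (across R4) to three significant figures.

V_out ≈ 0.181 V

Stage 2 presents R3+R4 = 102400 Ω as a load on stage 1's tap.
Stage 1's lower leg becomes R2‖(R3+R4) = 99.90 Ω, so V_mid = 6.62 × 99.90/726.9 = 0.9098 V.
Stage 2 is itself unloaded: V_out = V_mid × R4/(R3+R4) = 0.9098 × 20400/102400 = 0.181 V.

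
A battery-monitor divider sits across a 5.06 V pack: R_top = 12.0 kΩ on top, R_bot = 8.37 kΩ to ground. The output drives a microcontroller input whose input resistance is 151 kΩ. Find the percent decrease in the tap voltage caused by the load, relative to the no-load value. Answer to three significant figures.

3.16 %

The divider's output (Thévenin) resistance is R_top‖R_bot = 4.931 kΩ.
Fractional drop under load = R_th/(R_th + R_L) = 4.931 / (4.931 + 151) = 0.03162.
So the output falls by 3.16 %.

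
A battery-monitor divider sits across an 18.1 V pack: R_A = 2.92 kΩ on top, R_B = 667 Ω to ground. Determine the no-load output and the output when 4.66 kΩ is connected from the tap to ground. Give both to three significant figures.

Unloaded: 3.37 V; loaded: 3.01 V

Open-circuit: V = 18.1 × 667/(2920 + 667) = 3.37 V.
With the load, R_B becomes R_B‖R_L = 583.5 Ω, so V = 18.1 × 583.5/3503 = 3.01 V.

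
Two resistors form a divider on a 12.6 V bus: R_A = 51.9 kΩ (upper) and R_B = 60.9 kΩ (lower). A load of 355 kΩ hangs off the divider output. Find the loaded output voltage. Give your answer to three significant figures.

The load sits in parallel with R_B: R_B‖R_L = (60.9 × 355) / (60.9 + 355) = 51.98 kΩ.
V_out = 12.6 × 51.98 / (51.9 + 51.98) = 12.6 × 51.98/103.9 = 6.31 V.
(Unloaded it would have been 6.80 V.)

V_out ≈ 6.31 V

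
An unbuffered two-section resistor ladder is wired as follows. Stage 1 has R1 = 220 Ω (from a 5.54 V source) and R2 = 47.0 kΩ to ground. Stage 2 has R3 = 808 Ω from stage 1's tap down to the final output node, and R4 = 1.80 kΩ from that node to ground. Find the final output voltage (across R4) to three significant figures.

Stage 2 presents R3+R4 = 2608 Ω as a load on stage 1's tap.
Stage 1's lower leg becomes R2‖(R3+R4) = 2471 Ω, so V_mid = 5.54 × 2471/2691 = 5.087 V.
Stage 2 is itself unloaded: V_out = V_mid × R4/(R3+R4) = 5.087 × 1800/2608 = 3.51 V.

V_out ≈ 3.51 V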